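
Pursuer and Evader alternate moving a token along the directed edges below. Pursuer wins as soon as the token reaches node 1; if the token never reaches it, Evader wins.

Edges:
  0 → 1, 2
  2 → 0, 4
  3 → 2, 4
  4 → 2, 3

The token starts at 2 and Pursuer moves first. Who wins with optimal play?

Track states (vertex, player-to-move).
A0 = {(1,Pursuer), (1,Evader)}
A1: add {(0,Pursuer)}.
A2 = A1; e.g. (0,Evader) stays out. (2,Pursuer) never enters ⇒ Evader avoids the target.

Evader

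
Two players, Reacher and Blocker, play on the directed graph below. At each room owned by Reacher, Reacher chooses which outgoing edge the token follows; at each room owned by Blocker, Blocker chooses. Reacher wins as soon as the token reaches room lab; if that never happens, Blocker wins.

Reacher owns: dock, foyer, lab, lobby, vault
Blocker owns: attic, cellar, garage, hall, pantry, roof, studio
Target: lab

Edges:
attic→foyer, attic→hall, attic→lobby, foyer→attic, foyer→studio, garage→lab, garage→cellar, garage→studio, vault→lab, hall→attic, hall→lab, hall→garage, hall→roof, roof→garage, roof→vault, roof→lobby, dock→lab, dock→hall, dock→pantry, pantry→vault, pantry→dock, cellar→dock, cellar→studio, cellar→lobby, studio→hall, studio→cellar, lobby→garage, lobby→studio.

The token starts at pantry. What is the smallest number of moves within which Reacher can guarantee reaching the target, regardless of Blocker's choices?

2

A0 = {lab}
A1: add {dock, vault} — vault (Reacher) has vault→lab; dock (Reacher) has dock→lab.
A2: add {pantry} — pantry (Blocker): all of {vault, dock} already in.
A3 = A2; e.g. attic (Blocker) can still go to foyer. Fixed point.
pantry enters the attractor at level 2, so Reacher can force the target in 2 moves from there.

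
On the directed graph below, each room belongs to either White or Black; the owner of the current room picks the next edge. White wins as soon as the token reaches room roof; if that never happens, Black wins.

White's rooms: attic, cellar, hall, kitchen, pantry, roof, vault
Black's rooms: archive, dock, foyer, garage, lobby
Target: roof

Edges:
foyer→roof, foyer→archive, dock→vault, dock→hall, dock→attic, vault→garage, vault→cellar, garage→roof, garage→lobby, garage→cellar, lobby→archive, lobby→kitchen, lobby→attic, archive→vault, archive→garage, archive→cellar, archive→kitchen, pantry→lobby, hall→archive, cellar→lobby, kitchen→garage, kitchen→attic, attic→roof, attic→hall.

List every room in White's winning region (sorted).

attic, kitchen, roof

A0 = {roof}
A1: add {attic} — attic (White) has attic→roof.
A2: add {kitchen} — kitchen (White) has kitchen→attic.
A3 = A2; e.g. foyer (Black) can still go to archive. Fixed point.
White's winning region = {attic, kitchen, roof}.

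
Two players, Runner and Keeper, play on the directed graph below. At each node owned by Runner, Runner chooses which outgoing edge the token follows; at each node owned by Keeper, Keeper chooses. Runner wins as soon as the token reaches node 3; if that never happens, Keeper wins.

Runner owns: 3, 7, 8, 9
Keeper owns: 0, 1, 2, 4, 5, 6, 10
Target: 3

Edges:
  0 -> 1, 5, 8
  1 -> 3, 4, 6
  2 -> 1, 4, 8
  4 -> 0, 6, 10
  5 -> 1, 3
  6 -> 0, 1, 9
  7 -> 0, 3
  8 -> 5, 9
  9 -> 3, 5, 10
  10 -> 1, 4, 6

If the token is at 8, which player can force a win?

Runner

A0 = {3}
A1: add {7, 9} — 7 (Runner) has 7→3; 9 (Runner) has 9→3.
A2: add {8} — 8 (Runner) has 8→9.
A3 = A2; e.g. 0 (Keeper) can still go to 1. Fixed point.
8 ∈ A2, so Runner can force the target.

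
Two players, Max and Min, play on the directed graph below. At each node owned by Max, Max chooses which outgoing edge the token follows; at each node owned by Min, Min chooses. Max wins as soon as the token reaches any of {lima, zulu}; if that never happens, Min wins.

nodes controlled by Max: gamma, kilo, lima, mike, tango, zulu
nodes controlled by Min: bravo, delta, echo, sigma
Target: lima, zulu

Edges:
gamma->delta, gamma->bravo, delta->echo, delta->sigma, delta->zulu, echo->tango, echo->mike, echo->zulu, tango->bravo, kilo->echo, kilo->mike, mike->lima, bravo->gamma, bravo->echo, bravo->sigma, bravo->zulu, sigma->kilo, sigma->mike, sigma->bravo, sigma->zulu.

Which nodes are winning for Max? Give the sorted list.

A0 = {lima, zulu}
A1: add {mike} — mike (Max) has mike→lima.
A2: add {kilo} — kilo (Max) has kilo→mike.
A3 = A2; e.g. gamma (Max) has no edge into A2. Fixed point.
Max's winning region = {kilo, lima, mike, zulu}.

kilo, lima, mike, zulu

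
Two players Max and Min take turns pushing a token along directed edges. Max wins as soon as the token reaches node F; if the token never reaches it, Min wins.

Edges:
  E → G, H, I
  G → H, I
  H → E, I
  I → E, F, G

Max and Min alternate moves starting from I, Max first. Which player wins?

Track states (vertex, player-to-move).
A0 = {(F,Max), (F,Min)}
A1: add {(I,Max)}.
(I,Max) ∈ A1 ⇒ Max forces the target.

Max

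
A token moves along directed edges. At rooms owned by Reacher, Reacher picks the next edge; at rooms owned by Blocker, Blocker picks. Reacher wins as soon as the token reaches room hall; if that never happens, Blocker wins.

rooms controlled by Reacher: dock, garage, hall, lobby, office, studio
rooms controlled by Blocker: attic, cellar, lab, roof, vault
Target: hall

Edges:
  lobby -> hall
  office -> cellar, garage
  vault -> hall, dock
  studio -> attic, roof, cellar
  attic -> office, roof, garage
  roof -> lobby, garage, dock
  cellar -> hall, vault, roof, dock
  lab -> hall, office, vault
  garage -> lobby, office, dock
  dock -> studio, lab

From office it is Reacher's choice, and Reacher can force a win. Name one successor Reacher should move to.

garage

A0 = {hall}
A1: add {lobby} — lobby (Reacher) has lobby→hall.
A2: add {garage} — garage (Reacher) has garage→lobby.
A3: add {office} — office (Reacher) has office→garage.
A4 = A3; e.g. vault (Blocker) can still go to dock. Fixed point.
From office, successor garage is in the attractor (rank 2); the other successor cellar is not.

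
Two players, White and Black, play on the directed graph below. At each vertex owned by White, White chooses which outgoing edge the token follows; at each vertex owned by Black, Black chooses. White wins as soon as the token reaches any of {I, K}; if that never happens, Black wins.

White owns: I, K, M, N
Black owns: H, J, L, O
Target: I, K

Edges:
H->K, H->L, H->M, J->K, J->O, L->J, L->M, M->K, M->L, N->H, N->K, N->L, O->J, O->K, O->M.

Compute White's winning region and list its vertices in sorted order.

I, K, M, N

A0 = {I, K}
A1: add {M, N} — M (White) has M→K; N (White) has N→K.
A2 = A1; e.g. H (Black) can still go to L. Fixed point.
White's winning region = {I, K, M, N}.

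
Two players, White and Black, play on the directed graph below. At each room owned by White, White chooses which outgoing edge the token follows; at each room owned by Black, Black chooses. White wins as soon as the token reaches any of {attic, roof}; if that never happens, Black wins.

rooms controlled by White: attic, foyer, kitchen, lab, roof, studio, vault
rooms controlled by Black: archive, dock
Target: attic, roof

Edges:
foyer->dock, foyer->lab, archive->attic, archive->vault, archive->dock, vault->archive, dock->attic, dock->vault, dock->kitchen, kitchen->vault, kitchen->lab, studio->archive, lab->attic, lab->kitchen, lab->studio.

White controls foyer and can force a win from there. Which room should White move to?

A0 = {attic, roof}
A1: add {lab} — lab (White) has lab→attic.
A2: add {foyer, kitchen} — foyer (White) has foyer→lab; kitchen (White) has kitchen→lab.
A3 = A2; e.g. archive (Black) can still go to vault. Fixed point.
From foyer, successor lab is in the attractor (rank 1); the other successor dock is not.

lab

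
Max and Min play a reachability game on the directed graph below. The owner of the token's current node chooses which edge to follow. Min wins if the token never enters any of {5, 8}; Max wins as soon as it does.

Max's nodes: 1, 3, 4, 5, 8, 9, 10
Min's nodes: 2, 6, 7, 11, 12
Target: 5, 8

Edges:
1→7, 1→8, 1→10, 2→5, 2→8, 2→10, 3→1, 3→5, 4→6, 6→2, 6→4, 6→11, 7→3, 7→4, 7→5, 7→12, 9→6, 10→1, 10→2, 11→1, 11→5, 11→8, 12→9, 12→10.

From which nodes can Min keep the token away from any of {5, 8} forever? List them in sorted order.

4, 6, 7, 9, 12

A0 = {5, 8}
A1: add {1, 3} — 1 (Max) has 1→8; 3 (Max) has 3→5.
A2: add {10, 11} — 10 (Max) has 10→1; 11 (Min): all of {1, 5, 8} already in.
A3: add {2} — 2 (Min): all of {5, 8, 10} already in.
A4 = A3; e.g. 4 (Max) has no edge into A3. Fixed point.
Max's attractor = {1, 2, 3, 5, 8, 10, 11}; Min avoids the target exactly from the complement.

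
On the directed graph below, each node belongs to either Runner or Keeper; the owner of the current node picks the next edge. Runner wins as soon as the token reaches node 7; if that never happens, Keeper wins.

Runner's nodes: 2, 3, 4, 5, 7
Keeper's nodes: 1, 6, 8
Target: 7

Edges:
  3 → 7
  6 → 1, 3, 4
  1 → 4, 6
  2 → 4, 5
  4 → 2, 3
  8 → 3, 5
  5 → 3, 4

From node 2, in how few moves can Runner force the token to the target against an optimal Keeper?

3

A0 = {7}
A1: add {3} — 3 (Runner) has 3→7.
A2: add {4, 5} — 4 (Runner) has 4→3; 5 (Runner) has 5→3.
A3: add {2, 8} — 2 (Runner) has 2→4; 8 (Keeper): all of {3, 5} already in.
A4 = A3; e.g. 1 (Keeper) can still go to 6. Fixed point.
2 enters the attractor at level 3, so Runner can force the target in 3 moves from there.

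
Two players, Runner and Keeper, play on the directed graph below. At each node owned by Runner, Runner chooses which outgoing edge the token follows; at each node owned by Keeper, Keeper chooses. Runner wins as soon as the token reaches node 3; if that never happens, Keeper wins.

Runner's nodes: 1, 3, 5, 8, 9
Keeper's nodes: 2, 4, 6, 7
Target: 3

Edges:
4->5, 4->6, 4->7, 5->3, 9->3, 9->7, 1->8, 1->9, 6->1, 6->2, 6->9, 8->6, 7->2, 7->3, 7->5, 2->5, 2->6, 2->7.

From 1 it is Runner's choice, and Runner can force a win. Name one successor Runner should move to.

A0 = {3}
A1: add {5, 9} — 5 (Runner) has 5→3; 9 (Runner) has 9→3.
A2: add {1} — 1 (Runner) has 1→9.
A3 = A2; e.g. 2 (Keeper) can still go to 6. Fixed point.
From 1, successor 9 is in the attractor (rank 1); the other successor 8 is not.

9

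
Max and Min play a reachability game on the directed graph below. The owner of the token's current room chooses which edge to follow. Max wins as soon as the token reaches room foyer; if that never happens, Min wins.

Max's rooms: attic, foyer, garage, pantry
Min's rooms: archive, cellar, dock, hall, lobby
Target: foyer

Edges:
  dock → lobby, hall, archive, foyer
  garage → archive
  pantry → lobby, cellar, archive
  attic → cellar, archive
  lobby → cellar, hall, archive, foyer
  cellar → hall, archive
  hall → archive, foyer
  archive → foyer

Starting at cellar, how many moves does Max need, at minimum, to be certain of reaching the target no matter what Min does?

A0 = {foyer}
A1: add {archive} — archive (Min): all of {foyer} already in.
A2: add {attic, garage, hall, pantry} — garage (Max) has garage→archive; pantry (Max) has pantry→archive; attic (Max) has attic→archive; hall (Min): all of {archive, foyer} already in.
A3: add {cellar} — cellar (Min): all of {hall, archive} already in.
cellar enters the attractor at level 3, so Max can force the target in 3 moves from there.

3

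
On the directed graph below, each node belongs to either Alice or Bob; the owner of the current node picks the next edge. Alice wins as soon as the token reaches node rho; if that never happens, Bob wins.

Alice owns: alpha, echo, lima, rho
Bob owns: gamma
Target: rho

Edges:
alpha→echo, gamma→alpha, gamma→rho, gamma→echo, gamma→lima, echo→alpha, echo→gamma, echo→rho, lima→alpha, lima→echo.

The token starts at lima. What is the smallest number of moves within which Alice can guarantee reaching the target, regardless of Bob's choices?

A0 = {rho}
A1: add {echo} — echo (Alice) has echo→rho.
A2: add {alpha, lima} — alpha (Alice) has alpha→echo; lima (Alice) has lima→echo.
lima enters the attractor at level 2, so Alice can force the target in 2 moves from there.

2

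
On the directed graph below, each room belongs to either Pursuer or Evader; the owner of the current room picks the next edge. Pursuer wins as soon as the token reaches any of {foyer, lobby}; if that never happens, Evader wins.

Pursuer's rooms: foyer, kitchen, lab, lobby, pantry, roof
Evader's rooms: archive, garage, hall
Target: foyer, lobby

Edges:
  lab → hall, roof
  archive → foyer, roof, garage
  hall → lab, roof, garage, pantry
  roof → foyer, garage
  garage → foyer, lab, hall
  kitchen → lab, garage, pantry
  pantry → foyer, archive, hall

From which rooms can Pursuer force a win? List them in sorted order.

foyer, kitchen, lab, lobby, pantry, roof

A0 = {foyer, lobby}
A1: add {pantry, roof} — roof (Pursuer) has roof→foyer; pantry (Pursuer) has pantry→foyer.
A2: add {kitchen, lab} — lab (Pursuer) has lab→roof; kitchen (Pursuer) has kitchen→pantry.
A3 = A2; e.g. archive (Evader) can still go to garage. Fixed point.
Pursuer's winning region = {foyer, kitchen, lab, lobby, pantry, roof}.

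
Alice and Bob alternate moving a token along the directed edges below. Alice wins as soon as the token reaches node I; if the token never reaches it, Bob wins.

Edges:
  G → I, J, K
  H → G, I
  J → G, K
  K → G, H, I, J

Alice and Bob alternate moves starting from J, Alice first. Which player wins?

Track states (vertex, player-to-move).
A0 = {(I,Alice), (I,Bob)}
A1: add {(G,Alice), (H,Alice), (K,Alice)}.
A2: add {(H,Bob), (J,Bob)}.
A3 = A2; e.g. (G,Bob) stays out. (J,Alice) never enters ⇒ Bob avoids the target.

Bob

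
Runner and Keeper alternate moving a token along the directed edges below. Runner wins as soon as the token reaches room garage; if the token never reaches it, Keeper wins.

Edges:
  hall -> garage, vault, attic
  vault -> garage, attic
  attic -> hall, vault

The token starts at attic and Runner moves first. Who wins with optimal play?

Keeper

Track states (vertex, player-to-move).
A0 = {(garage,Runner), (garage,Keeper)}
A1: add {(hall,Runner), (vault,Runner)}.
A2: add {(attic,Keeper)}.
A3 = A2; e.g. (hall,Keeper) stays out. (attic,Runner) never enters ⇒ Keeper avoids the target.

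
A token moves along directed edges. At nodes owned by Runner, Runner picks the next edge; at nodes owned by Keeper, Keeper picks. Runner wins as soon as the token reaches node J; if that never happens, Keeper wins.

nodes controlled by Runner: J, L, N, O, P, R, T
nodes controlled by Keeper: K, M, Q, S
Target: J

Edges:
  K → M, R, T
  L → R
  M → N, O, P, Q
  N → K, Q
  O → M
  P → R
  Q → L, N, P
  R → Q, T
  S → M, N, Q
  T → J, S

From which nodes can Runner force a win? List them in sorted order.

J, L, P, R, T

A0 = {J}
A1: add {T} — T (Runner) has T→J.
A2: add {R} — R (Runner) has R→T.
A3: add {L, P} — L (Runner) has L→R; P (Runner) has P→R.
A4 = A3; e.g. K (Keeper) can still go to M. Fixed point.
Runner's winning region = {J, L, P, R, T}.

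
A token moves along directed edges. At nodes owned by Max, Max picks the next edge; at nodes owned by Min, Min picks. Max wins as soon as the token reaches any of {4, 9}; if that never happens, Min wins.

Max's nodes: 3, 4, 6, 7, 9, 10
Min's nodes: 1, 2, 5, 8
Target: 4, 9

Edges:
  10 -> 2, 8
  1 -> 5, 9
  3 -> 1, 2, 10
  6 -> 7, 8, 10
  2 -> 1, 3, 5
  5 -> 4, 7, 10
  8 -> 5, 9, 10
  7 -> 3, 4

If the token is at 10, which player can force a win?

Min

A0 = {4, 9}
A1: add {7} — 7 (Max) has 7→4.
A2: add {6} — 6 (Max) has 6→7.
A3 = A2; e.g. 1 (Min) can still go to 5. Fixed point.
10 never enters the attractor, so Min can avoid the target forever.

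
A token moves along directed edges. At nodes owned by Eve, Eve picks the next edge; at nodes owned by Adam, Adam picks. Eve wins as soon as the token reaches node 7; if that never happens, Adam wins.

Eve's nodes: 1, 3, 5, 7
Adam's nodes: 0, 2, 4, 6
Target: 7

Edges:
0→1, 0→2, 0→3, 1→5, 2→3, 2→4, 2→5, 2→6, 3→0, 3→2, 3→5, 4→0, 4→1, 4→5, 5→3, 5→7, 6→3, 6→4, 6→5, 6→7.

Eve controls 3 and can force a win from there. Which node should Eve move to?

A0 = {7}
A1: add {5} — 5 (Eve) has 5→7.
A2: add {1, 3} — 1 (Eve) has 1→5; 3 (Eve) has 3→5.
A3 = A2; e.g. 0 (Adam) can still go to 2. Fixed point.
From 3, successor 5 is in the attractor (rank 1); the other successors 0, 2 are not.

5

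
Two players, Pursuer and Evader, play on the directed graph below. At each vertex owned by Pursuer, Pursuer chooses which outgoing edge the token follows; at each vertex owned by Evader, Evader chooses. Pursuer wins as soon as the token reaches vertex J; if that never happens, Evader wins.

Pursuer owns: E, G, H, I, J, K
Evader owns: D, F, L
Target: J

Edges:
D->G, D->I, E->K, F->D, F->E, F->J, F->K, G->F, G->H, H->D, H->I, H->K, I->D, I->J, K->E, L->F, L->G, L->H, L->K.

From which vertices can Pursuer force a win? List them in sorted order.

A0 = {J}
A1: add {I} — I (Pursuer) has I→J.
A2: add {H} — H (Pursuer) has H→I.
A3: add {G} — G (Pursuer) has G→H.
A4: add {D} — D (Evader): all of {G, I} already in.
A5 = A4; e.g. E (Pursuer) has no edge into A4. Fixed point.
Pursuer's winning region = {D, G, H, I, J}.

D, G, H, I, J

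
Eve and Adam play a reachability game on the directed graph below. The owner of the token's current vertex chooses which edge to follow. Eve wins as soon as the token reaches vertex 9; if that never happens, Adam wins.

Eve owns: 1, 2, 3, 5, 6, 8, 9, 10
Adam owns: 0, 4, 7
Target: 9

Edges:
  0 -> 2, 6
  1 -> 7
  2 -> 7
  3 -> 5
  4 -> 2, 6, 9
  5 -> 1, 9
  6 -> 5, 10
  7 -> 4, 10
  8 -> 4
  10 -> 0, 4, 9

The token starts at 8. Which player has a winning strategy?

Adam

A0 = {9}
A1: add {5, 10} — 5 (Eve) has 5→9; 10 (Eve) has 10→9.
A2: add {3, 6} — 3 (Eve) has 3→5; 6 (Eve) has 6→5.
A3 = A2; e.g. 0 (Adam) can still go to 2. Fixed point.
8 never enters the attractor, so Adam can avoid the target forever.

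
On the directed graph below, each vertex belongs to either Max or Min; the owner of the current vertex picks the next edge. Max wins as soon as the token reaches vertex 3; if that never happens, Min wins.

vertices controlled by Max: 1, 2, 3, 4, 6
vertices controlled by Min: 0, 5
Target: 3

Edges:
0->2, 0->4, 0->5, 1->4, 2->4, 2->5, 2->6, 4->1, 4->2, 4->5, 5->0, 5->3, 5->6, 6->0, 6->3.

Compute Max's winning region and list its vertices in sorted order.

A0 = {3}
A1: add {6} — 6 (Max) has 6→3.
A2: add {2} — 2 (Max) has 2→6.
A3: add {4} — 4 (Max) has 4→2.
A4: add {1} — 1 (Max) has 1→4.
A5 = A4; e.g. 0 (Min) can still go to 5. Fixed point.
Max's winning region = {1, 2, 3, 4, 6}.

1, 2, 3, 4, 6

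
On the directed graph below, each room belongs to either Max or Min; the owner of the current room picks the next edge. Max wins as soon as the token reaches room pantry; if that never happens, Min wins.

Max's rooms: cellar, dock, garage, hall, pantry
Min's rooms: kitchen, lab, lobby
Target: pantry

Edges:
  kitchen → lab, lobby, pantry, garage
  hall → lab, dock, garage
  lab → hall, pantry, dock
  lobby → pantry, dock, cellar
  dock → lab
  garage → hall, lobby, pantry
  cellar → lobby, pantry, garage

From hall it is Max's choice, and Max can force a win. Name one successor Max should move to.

garage

A0 = {pantry}
A1: add {cellar, garage} — garage (Max) has garage→pantry; cellar (Max) has cellar→pantry.
A2: add {hall} — hall (Max) has hall→garage.
A3 = A2; e.g. kitchen (Min) can still go to lab. Fixed point.
From hall, successor garage is in the attractor (rank 1); the other successors dock, lab are not.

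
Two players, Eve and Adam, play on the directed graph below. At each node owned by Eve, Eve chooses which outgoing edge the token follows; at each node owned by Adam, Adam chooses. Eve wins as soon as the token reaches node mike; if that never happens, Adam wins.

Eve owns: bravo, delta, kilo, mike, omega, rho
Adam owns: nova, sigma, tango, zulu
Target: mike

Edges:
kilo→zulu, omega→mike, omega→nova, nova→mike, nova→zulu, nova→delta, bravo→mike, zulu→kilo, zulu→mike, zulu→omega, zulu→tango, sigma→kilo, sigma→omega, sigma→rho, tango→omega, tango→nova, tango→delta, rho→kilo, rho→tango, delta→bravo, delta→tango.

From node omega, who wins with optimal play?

A0 = {mike}
A1: add {bravo, omega} — omega (Eve) has omega→mike; bravo (Eve) has bravo→mike.
omega ∈ A1, so Eve can force the target.

Eve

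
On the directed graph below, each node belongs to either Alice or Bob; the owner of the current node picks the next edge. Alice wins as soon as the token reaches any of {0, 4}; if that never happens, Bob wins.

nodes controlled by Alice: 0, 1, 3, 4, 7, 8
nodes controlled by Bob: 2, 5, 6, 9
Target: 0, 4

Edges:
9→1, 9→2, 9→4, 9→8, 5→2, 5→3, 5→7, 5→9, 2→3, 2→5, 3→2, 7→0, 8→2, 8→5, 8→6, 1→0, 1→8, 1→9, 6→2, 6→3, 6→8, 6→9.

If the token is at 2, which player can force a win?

A0 = {0, 4}
A1: add {1, 7} — 1 (Alice) has 1→0; 7 (Alice) has 7→0.
A2 = A1; e.g. 2 (Bob) can still go to 3. Fixed point.
2 never enters the attractor, so Bob can avoid the target forever.

Bob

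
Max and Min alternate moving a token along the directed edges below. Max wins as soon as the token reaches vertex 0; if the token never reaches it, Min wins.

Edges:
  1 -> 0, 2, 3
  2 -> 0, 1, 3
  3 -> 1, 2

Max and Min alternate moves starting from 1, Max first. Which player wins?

Max

Track states (vertex, player-to-move).
A0 = {(0,Max), (0,Min)}
A1: add {(1,Max), (2,Max)}.
(1,Max) ∈ A1 ⇒ Max forces the target.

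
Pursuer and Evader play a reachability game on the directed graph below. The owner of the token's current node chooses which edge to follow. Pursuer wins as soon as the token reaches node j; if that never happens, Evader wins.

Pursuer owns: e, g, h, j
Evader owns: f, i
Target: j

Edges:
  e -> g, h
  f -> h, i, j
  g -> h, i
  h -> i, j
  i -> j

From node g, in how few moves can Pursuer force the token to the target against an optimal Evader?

A0 = {j}
A1: add {h, i} — h (Pursuer) has h→j; i (Evader): all of {j} already in.
A2: add {e, f, g} — e (Pursuer) has e→h; f (Evader): all of {h, i, j} already in; g (Pursuer) has g→h.
A2 = all vertices. Fixed point.
g enters the attractor at level 2, so Pursuer can force the target in 2 moves from there.

2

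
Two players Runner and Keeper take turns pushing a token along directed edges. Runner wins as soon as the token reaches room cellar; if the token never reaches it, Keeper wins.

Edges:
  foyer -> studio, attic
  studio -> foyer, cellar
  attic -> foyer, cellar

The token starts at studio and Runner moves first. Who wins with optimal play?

Track states (vertex, player-to-move).
A0 = {(cellar,Runner), (cellar,Keeper)}
A1: add {(studio,Runner), (attic,Runner)}.
(studio,Runner) ∈ A1 ⇒ Runner forces the target.

Runner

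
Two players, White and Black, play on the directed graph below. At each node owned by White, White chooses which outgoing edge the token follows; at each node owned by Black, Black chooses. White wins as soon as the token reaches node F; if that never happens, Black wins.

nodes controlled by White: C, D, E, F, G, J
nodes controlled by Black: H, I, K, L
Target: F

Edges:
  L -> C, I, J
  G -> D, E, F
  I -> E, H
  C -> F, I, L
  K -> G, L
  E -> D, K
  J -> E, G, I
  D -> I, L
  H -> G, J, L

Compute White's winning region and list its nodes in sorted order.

C, F, G, J

A0 = {F}
A1: add {C, G} — C (White) has C→F; G (White) has G→F.
A2: add {J} — J (White) has J→G.
A3 = A2; e.g. D (White) has no edge into A2. Fixed point.
White's winning region = {C, F, G, J}.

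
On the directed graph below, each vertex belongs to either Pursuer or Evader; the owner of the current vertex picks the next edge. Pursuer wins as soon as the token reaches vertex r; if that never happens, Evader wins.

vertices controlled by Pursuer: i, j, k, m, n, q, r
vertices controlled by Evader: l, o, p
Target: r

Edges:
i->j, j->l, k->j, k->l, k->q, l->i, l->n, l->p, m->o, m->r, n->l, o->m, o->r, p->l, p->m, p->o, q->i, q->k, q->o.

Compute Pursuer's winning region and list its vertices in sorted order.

k, m, o, q, r

A0 = {r}
A1: add {m} — m (Pursuer) has m→r.
A2: add {o} — o (Evader): all of {m, r} already in.
A3: add {q} — q (Pursuer) has q→o.
A4: add {k} — k (Pursuer) has k→q.
A5 = A4; e.g. i (Pursuer) has no edge into A4. Fixed point.
Pursuer's winning region = {k, m, o, q, r}.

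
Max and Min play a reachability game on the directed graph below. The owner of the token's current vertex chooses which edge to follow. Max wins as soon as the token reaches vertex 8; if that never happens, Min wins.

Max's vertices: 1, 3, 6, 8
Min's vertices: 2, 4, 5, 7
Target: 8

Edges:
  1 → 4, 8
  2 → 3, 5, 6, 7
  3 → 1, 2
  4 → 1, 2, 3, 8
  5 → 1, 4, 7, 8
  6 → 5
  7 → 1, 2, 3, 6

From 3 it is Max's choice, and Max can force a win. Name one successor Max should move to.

A0 = {8}
A1: add {1} — 1 (Max) has 1→8.
A2: add {3} — 3 (Max) has 3→1.
A3 = A2; e.g. 2 (Min) can still go to 5. Fixed point.
From 3, successor 1 is in the attractor (rank 1); the other successor 2 is not.

1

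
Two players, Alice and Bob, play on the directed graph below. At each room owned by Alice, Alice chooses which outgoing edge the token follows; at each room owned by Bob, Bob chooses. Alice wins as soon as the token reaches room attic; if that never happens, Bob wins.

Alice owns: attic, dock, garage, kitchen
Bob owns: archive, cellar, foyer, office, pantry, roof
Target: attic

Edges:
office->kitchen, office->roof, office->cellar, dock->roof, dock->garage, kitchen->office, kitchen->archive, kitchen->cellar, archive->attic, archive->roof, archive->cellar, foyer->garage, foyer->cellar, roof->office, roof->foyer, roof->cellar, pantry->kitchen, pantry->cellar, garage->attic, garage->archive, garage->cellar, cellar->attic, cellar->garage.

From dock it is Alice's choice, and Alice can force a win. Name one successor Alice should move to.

garage

A0 = {attic}
A1: add {garage} — garage (Alice) has garage→attic.
A2: add {cellar, dock} — dock (Alice) has dock→garage; cellar (Bob): all of {attic, garage} already in.
A3: add {foyer, kitchen} — kitchen (Alice) has kitchen→cellar; foyer (Bob): all of {garage, cellar} already in.
A4: add {pantry} — pantry (Bob): all of {kitchen, cellar} already in.
A5 = A4; e.g. office (Bob) can still go to roof. Fixed point.
From dock, successor garage is in the attractor (rank 1); the other successor roof is not.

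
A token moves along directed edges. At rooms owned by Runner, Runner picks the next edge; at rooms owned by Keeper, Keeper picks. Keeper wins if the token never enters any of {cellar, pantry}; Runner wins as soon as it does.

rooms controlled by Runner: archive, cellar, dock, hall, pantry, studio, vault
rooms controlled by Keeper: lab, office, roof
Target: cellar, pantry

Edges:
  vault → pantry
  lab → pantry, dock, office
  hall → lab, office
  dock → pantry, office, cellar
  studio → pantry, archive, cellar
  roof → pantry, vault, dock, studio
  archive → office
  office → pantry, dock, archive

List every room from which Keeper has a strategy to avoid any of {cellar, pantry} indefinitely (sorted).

A0 = {cellar, pantry}
A1: add {dock, studio, vault} — vault (Runner) has vault→pantry; dock (Runner) has dock→pantry; studio (Runner) has studio→pantry.
A2: add {roof} — roof (Keeper): all of {pantry, vault, dock, studio} already in.
A3 = A2; e.g. lab (Keeper) can still go to office. Fixed point.
Runner's attractor = {cellar, dock, pantry, roof, studio, vault}; Keeper avoids the target exactly from the complement.

archive, hall, lab, office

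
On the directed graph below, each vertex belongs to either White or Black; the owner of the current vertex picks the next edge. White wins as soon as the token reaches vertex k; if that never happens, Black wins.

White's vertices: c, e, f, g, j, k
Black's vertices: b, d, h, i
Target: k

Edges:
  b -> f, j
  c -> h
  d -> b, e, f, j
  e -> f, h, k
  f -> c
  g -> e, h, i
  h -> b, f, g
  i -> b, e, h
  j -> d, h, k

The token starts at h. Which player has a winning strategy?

Black

A0 = {k}
A1: add {e, j} — e (White) has e→k; j (White) has j→k.
A2: add {g} — g (White) has g→e.
A3 = A2; e.g. b (Black) can still go to f. Fixed point.
h never enters the attractor, so Black can avoid the target forever.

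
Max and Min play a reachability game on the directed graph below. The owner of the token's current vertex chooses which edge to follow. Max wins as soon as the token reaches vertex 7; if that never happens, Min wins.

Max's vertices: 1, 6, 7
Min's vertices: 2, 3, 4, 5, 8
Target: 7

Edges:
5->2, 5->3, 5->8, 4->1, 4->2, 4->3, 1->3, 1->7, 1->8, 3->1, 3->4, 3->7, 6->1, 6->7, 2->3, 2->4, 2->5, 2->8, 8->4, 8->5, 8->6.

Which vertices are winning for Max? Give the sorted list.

1, 6, 7

A0 = {7}
A1: add {1, 6} — 1 (Max) has 1→7; 6 (Max) has 6→7.
A2 = A1; e.g. 2 (Min) can still go to 3. Fixed point.
Max's winning region = {1, 6, 7}.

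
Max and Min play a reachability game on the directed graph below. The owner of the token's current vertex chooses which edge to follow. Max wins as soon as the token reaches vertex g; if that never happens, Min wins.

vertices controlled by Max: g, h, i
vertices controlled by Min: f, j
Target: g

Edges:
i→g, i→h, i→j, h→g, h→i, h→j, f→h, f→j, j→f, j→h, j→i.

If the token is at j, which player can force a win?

Min

A0 = {g}
A1: add {h, i} — h (Max) has h→g; i (Max) has i→g.
A2 = A1; e.g. f (Min) can still go to j. Fixed point.
j never enters the attractor, so Min can avoid the target forever.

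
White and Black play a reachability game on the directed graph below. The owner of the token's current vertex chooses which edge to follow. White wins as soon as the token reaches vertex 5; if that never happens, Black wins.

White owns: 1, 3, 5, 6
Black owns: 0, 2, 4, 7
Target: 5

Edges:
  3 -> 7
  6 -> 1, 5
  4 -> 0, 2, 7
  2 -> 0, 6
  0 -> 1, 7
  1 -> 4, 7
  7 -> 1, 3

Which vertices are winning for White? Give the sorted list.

5, 6

A0 = {5}
A1: add {6} — 6 (White) has 6→5.
A2 = A1; e.g. 0 (Black) can still go to 1. Fixed point.
White's winning region = {5, 6}.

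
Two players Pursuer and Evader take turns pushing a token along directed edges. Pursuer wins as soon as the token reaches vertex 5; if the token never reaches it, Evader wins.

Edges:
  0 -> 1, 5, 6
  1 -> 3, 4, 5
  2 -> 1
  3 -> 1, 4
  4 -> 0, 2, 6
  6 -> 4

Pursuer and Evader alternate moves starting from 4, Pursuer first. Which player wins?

Pursuer

Track states (vertex, player-to-move).
A0 = {(5,Pursuer), (5,Evader)}
A1: add {(0,Pursuer), (1,Pursuer)}.
A2: add {(2,Evader)}.
A3: add {(4,Pursuer)}.
(4,Pursuer) ∈ A3 ⇒ Pursuer forces the target.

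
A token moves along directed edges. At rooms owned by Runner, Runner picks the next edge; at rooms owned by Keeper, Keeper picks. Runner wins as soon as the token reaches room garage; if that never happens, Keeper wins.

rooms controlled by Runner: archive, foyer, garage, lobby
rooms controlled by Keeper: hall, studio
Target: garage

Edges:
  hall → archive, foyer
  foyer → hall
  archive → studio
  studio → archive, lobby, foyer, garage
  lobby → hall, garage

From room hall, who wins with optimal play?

Keeper

A0 = {garage}
A1: add {lobby} — lobby (Runner) has lobby→garage.
A2 = A1; e.g. archive (Runner) has no edge into A1. Fixed point.
hall never enters the attractor, so Keeper can avoid the target forever.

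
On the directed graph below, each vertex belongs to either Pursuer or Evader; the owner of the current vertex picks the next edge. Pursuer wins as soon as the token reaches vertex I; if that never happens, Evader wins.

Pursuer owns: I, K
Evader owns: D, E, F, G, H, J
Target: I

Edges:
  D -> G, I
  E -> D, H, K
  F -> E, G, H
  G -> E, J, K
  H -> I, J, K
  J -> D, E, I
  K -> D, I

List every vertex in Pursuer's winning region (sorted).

A0 = {I}
A1: add {K} — K (Pursuer) has K→I.
A2 = A1; e.g. D (Evader) can still go to G. Fixed point.
Pursuer's winning region = {I, K}.

I, K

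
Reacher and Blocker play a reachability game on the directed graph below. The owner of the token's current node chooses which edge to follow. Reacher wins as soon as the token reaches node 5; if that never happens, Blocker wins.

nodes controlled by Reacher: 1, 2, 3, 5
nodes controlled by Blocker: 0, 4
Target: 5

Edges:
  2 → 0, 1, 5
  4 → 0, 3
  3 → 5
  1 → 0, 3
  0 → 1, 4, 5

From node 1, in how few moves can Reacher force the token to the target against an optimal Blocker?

A0 = {5}
A1: add {2, 3} — 2 (Reacher) has 2→5; 3 (Reacher) has 3→5.
A2: add {1} — 1 (Reacher) has 1→3.
A3 = A2; e.g. 0 (Blocker) can still go to 4. Fixed point.
1 enters the attractor at level 2, so Reacher can force the target in 2 moves from there.

2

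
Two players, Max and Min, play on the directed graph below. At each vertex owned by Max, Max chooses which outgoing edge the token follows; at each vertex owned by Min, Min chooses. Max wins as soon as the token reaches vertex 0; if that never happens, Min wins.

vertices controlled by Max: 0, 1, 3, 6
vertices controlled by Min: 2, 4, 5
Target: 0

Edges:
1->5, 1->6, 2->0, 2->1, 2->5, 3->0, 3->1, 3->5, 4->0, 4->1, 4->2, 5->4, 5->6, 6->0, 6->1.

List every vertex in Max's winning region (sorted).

0, 1, 3, 6

A0 = {0}
A1: add {3, 6} — 3 (Max) has 3→0; 6 (Max) has 6→0.
A2: add {1} — 1 (Max) has 1→6.
A3 = A2; e.g. 2 (Min) can still go to 5. Fixed point.
Max's winning region = {0, 1, 3, 6}.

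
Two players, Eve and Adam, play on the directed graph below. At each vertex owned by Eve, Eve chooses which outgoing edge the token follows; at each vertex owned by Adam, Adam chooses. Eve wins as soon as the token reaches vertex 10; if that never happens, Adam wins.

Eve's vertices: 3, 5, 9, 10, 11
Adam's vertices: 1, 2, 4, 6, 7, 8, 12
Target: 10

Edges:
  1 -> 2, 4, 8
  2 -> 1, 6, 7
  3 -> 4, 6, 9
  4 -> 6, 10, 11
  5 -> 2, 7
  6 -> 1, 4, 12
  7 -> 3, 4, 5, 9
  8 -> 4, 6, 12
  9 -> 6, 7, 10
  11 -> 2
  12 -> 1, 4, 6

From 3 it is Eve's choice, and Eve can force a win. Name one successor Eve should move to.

9

A0 = {10}
A1: add {9} — 9 (Eve) has 9→10.
A2: add {3} — 3 (Eve) has 3→9.
A3 = A2; e.g. 1 (Adam) can still go to 2. Fixed point.
From 3, successor 9 is in the attractor (rank 1); the other successors 4, 6 are not.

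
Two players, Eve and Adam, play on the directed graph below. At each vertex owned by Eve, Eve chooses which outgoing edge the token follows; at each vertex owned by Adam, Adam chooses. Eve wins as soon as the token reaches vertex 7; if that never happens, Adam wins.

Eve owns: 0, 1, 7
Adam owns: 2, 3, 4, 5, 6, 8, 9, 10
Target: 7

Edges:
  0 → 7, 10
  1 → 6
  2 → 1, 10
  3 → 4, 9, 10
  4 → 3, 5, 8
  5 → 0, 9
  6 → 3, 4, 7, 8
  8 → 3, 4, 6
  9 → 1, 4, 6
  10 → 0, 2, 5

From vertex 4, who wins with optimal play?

A0 = {7}
A1: add {0} — 0 (Eve) has 0→7.
A2 = A1; e.g. 1 (Eve) has no edge into A1. Fixed point.
4 never enters the attractor, so Adam can avoid the target forever.

Adam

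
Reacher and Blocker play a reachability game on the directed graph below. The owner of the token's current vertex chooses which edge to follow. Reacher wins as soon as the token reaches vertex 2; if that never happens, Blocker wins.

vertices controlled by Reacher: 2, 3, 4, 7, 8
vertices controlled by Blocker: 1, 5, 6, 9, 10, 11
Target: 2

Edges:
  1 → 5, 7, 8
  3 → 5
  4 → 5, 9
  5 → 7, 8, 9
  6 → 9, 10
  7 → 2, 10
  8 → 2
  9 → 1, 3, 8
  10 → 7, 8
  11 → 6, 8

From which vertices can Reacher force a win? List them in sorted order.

A0 = {2}
A1: add {7, 8} — 7 (Reacher) has 7→2; 8 (Reacher) has 8→2.
A2: add {10} — 10 (Blocker): all of {7, 8} already in.
A3 = A2; e.g. 1 (Blocker) can still go to 5. Fixed point.
Reacher's winning region = {2, 7, 8, 10}.

2, 7, 8, 10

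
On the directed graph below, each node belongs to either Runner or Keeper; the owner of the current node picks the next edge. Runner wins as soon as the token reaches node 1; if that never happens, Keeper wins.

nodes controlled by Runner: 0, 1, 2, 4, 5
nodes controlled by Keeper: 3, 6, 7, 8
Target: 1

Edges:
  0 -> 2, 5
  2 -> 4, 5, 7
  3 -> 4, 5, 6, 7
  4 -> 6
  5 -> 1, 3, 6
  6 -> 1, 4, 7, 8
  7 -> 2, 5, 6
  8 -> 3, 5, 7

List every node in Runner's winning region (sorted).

0, 1, 2, 5

A0 = {1}
A1: add {5} — 5 (Runner) has 5→1.
A2: add {0, 2} — 0 (Runner) has 0→5; 2 (Runner) has 2→5.
A3 = A2; e.g. 3 (Keeper) can still go to 4. Fixed point.
Runner's winning region = {0, 1, 2, 5}.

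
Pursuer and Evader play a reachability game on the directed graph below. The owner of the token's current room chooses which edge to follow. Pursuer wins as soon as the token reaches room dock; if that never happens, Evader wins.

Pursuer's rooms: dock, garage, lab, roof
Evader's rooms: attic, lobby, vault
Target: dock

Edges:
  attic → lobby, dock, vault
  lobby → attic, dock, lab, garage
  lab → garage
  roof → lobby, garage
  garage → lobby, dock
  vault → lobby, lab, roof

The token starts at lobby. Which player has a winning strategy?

Evader

A0 = {dock}
A1: add {garage} — garage (Pursuer) has garage→dock.
A2: add {lab, roof} — lab (Pursuer) has lab→garage; roof (Pursuer) has roof→garage.
A3 = A2; e.g. attic (Evader) can still go to lobby. Fixed point.
lobby never enters the attractor, so Evader can avoid the target forever.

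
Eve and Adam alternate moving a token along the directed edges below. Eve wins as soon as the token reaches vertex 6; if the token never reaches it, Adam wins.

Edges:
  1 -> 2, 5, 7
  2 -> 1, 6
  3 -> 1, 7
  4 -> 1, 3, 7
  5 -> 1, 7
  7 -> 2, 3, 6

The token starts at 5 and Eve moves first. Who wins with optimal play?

Track states (vertex, player-to-move).
A0 = {(6,Eve), (6,Adam)}
A1: add {(2,Eve), (7,Eve)}.
A2 = A1; e.g. (1,Eve) stays out. (5,Eve) never enters ⇒ Adam avoids the target.

Adam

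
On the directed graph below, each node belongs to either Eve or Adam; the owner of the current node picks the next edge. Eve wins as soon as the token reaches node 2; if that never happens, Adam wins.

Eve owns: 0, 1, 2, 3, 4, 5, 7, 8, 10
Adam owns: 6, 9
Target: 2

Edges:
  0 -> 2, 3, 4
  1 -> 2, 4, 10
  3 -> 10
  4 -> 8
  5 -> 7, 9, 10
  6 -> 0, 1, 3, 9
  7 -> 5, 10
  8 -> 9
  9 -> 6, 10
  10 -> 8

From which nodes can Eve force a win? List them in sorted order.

A0 = {2}
A1: add {0, 1} — 0 (Eve) has 0→2; 1 (Eve) has 1→2.
A2 = A1; e.g. 3 (Eve) has no edge into A1. Fixed point.
Eve's winning region = {0, 1, 2}.

0, 1, 2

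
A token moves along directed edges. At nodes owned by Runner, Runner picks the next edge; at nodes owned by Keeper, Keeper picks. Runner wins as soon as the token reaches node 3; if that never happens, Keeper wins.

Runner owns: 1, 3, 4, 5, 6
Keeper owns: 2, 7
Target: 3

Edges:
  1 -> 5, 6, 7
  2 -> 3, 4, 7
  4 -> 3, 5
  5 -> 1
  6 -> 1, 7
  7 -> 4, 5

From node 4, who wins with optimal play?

A0 = {3}
A1: add {4} — 4 (Runner) has 4→3.
A2 = A1; e.g. 1 (Runner) has no edge into A1. Fixed point.
4 ∈ A1, so Runner can force the target.

Runner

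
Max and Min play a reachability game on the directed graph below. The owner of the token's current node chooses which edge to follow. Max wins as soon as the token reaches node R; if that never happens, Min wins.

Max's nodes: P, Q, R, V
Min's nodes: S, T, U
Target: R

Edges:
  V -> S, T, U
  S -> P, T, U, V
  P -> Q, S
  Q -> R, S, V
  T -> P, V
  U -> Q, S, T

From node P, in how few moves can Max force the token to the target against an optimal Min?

2

A0 = {R}
A1: add {Q} — Q (Max) has Q→R.
A2: add {P} — P (Max) has P→Q.
A3 = A2; e.g. S (Min) can still go to T. Fixed point.
P enters the attractor at level 2, so Max can force the target in 2 moves from there.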